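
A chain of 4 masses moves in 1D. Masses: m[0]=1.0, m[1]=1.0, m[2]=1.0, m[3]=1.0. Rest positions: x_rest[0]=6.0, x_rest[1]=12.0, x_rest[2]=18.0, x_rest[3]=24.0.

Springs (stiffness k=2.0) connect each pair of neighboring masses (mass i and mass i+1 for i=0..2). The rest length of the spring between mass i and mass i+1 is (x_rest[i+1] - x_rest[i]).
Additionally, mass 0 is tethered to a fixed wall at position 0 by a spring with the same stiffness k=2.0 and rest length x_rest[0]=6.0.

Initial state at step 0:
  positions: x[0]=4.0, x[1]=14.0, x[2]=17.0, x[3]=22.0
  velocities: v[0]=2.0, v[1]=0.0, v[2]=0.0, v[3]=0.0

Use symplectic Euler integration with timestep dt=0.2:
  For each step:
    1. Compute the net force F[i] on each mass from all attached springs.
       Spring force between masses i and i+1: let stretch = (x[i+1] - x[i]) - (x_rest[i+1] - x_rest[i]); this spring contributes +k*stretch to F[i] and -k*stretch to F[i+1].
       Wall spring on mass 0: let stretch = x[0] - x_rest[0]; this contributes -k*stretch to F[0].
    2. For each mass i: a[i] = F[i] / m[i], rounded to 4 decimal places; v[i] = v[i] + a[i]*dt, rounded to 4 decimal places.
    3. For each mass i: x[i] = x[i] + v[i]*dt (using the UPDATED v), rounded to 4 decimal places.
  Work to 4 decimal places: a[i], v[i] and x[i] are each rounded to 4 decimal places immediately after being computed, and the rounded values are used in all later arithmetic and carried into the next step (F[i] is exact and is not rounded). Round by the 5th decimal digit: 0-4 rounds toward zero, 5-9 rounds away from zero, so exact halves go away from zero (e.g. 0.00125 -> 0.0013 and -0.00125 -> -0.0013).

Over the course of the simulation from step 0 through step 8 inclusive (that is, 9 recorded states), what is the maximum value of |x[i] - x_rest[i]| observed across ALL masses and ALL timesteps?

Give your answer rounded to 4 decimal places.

Answer: 2.7017

Derivation:
Step 0: x=[4.0000 14.0000 17.0000 22.0000] v=[2.0000 0.0000 0.0000 0.0000]
Step 1: x=[4.8800 13.4400 17.1600 22.0800] v=[4.4000 -2.8000 0.8000 0.4000]
Step 2: x=[6.0544 12.4928 17.4160 22.2464] v=[5.8720 -4.7360 1.2800 0.8320]
Step 3: x=[7.2595 11.4244 17.6646 22.5064] v=[6.0256 -5.3421 1.2429 1.2998]
Step 4: x=[8.2171 10.5220 17.8013 22.8590] v=[4.7878 -4.5120 0.6835 1.7631]
Step 5: x=[8.7017 10.0176 17.7603 23.2870] v=[2.4229 -2.5222 -0.2051 2.1400]
Step 6: x=[8.5954 10.0273 17.5420 23.7529] v=[-0.5314 0.0485 -1.0915 2.3293]
Step 7: x=[7.9160 10.5236 17.2194 24.2019] v=[-3.3968 2.4816 -1.6130 2.2449]
Step 8: x=[6.8120 11.3470 16.9197 24.5723] v=[-5.5202 4.1169 -1.4983 1.8519]
Max displacement = 2.7017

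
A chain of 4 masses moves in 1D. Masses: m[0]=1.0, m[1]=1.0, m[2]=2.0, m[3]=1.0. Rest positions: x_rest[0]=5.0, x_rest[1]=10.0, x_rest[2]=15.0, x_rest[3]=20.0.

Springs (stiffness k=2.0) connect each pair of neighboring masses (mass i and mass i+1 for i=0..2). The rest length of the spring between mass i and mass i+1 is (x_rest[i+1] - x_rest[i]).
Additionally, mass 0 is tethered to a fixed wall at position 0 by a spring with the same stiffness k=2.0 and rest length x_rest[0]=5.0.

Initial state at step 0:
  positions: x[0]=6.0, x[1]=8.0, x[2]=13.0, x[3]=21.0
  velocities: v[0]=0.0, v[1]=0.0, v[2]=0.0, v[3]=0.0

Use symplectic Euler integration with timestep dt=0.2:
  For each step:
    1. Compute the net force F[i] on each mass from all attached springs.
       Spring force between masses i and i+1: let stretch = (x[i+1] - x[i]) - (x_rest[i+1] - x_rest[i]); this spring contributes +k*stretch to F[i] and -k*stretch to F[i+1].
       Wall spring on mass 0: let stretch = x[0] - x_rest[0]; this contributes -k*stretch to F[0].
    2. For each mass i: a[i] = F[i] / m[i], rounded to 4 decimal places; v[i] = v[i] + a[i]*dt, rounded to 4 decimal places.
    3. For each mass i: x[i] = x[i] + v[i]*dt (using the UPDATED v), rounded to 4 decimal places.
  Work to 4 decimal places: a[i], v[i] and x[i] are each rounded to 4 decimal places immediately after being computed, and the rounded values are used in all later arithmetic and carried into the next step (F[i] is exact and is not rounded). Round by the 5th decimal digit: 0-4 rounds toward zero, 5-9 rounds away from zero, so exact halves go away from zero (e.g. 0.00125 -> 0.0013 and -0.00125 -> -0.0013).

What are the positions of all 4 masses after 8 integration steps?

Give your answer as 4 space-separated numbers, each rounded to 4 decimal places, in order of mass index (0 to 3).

Step 0: x=[6.0000 8.0000 13.0000 21.0000] v=[0.0000 0.0000 0.0000 0.0000]
Step 1: x=[5.6800 8.2400 13.1200 20.7600] v=[-1.6000 1.2000 0.6000 -1.2000]
Step 2: x=[5.1104 8.6656 13.3504 20.3088] v=[-2.8480 2.1280 1.1520 -2.2560]
Step 3: x=[4.4164 9.1816 13.6717 19.7009] v=[-3.4701 2.5798 1.6067 -3.0394]
Step 4: x=[3.7503 9.6756 14.0546 19.0107] v=[-3.3306 2.4698 1.9145 -3.4511]
Step 5: x=[3.2582 10.0459 14.4606 18.3240] v=[-2.4606 1.8513 2.0299 -3.4335]
Step 6: x=[3.0484 10.2263 14.8445 17.7282] v=[-1.0488 0.9021 1.9196 -2.9789]
Step 7: x=[3.1690 10.2019 15.1590 17.3017] v=[0.6030 -0.1218 1.5727 -2.1324]
Step 8: x=[3.5987 10.0115 15.3610 17.1038] v=[2.1486 -0.9521 1.0098 -0.9895]

Answer: 3.5987 10.0115 15.3610 17.1038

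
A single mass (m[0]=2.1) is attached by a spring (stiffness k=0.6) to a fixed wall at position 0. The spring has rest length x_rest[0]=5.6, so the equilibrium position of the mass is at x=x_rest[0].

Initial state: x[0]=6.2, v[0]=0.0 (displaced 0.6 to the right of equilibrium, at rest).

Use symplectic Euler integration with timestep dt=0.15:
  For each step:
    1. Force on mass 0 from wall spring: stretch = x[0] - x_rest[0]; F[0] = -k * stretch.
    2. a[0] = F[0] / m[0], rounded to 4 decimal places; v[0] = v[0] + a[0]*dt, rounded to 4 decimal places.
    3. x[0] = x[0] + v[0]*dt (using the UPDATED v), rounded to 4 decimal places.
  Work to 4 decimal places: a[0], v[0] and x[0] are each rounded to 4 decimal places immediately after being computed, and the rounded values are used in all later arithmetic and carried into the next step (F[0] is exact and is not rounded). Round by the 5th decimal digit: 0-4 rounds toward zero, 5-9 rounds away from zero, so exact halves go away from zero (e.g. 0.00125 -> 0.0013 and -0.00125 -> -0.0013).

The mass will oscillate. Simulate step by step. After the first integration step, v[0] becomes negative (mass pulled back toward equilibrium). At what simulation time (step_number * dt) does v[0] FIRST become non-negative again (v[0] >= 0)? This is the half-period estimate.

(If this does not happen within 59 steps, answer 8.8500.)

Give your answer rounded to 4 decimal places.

Answer: 6.0000

Derivation:
Step 0: x=[6.2000] v=[0.0000]
Step 1: x=[6.1961] v=[-0.0257]
Step 2: x=[6.1884] v=[-0.0512]
Step 3: x=[6.1769] v=[-0.0764]
Step 4: x=[6.1617] v=[-0.1011]
Step 5: x=[6.1429] v=[-0.1252]
Step 6: x=[6.1206] v=[-0.1485]
Step 7: x=[6.0950] v=[-0.1708]
Step 8: x=[6.0662] v=[-0.1920]
Step 9: x=[6.0344] v=[-0.2120]
Step 10: x=[5.9998] v=[-0.2306]
Step 11: x=[5.9626] v=[-0.2477]
Step 12: x=[5.9231] v=[-0.2632]
Step 13: x=[5.8816] v=[-0.2770]
Step 14: x=[5.8382] v=[-0.2891]
Step 15: x=[5.7933] v=[-0.2993]
Step 16: x=[5.7472] v=[-0.3076]
Step 17: x=[5.7001] v=[-0.3139]
Step 18: x=[5.6524] v=[-0.3182]
Step 19: x=[5.6043] v=[-0.3205]
Step 20: x=[5.5562] v=[-0.3207]
Step 21: x=[5.5084] v=[-0.3188]
Step 22: x=[5.4612] v=[-0.3149]
Step 23: x=[5.4149] v=[-0.3089]
Step 24: x=[5.3698] v=[-0.3010]
Step 25: x=[5.3261] v=[-0.2911]
Step 26: x=[5.2842] v=[-0.2794]
Step 27: x=[5.2443] v=[-0.2659]
Step 28: x=[5.2067] v=[-0.2507]
Step 29: x=[5.1716] v=[-0.2338]
Step 30: x=[5.1393] v=[-0.2154]
Step 31: x=[5.1099] v=[-0.1957]
Step 32: x=[5.0837] v=[-0.1747]
Step 33: x=[5.0608] v=[-0.1526]
Step 34: x=[5.0414] v=[-0.1295]
Step 35: x=[5.0256] v=[-0.1056]
Step 36: x=[5.0135] v=[-0.0810]
Step 37: x=[5.0051] v=[-0.0559]
Step 38: x=[5.0005] v=[-0.0304]
Step 39: x=[4.9998] v=[-0.0047]
Step 40: x=[5.0030] v=[0.0210]
First v>=0 after going negative at step 40, time=6.0000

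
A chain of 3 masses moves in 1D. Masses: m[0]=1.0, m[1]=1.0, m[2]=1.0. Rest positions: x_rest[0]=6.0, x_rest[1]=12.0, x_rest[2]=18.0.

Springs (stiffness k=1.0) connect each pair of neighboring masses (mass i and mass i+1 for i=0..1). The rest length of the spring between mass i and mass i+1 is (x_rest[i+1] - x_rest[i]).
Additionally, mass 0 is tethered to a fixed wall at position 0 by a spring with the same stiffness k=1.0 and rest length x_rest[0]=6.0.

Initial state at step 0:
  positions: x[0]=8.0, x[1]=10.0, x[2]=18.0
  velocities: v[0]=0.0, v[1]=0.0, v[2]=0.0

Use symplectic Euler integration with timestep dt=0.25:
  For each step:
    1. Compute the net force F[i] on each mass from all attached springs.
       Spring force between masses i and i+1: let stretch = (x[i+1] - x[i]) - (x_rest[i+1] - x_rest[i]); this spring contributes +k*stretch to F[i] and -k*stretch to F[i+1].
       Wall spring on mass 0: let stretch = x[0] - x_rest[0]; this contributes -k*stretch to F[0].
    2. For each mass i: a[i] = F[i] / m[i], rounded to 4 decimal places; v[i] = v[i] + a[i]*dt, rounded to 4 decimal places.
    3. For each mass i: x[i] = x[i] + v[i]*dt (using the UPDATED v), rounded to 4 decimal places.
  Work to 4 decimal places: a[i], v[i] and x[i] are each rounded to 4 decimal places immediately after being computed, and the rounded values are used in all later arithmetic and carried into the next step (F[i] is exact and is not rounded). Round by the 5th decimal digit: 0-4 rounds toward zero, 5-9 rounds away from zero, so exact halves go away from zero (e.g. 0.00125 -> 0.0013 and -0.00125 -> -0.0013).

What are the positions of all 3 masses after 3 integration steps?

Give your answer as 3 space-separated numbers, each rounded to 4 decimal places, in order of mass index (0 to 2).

Answer: 6.0879 11.8755 17.3995

Derivation:
Step 0: x=[8.0000 10.0000 18.0000] v=[0.0000 0.0000 0.0000]
Step 1: x=[7.6250 10.3750 17.8750] v=[-1.5000 1.5000 -0.5000]
Step 2: x=[6.9453 11.0469 17.6563] v=[-2.7188 2.6875 -0.8750]
Step 3: x=[6.0879 11.8755 17.3995] v=[-3.4297 3.3145 -1.0274]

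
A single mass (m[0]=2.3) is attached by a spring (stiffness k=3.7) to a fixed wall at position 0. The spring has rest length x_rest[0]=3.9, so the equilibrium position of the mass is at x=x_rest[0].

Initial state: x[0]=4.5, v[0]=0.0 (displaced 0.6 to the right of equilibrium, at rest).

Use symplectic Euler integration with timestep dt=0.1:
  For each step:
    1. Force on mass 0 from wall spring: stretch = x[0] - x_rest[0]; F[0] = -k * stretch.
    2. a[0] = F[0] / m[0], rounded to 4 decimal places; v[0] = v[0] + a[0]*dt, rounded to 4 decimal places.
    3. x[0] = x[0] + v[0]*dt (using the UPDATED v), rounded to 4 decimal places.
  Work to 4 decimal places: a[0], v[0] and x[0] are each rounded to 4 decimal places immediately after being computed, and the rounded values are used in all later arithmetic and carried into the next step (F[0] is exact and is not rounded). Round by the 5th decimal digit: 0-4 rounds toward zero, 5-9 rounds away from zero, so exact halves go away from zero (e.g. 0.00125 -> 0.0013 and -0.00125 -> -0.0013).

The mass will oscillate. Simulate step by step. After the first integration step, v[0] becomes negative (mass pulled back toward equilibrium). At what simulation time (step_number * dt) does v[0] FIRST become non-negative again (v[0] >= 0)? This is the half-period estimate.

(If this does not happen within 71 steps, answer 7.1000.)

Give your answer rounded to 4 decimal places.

Answer: 2.5000

Derivation:
Step 0: x=[4.5000] v=[0.0000]
Step 1: x=[4.4904] v=[-0.0965]
Step 2: x=[4.4713] v=[-0.1915]
Step 3: x=[4.4430] v=[-0.2834]
Step 4: x=[4.4059] v=[-0.3708]
Step 5: x=[4.3607] v=[-0.4522]
Step 6: x=[4.3081] v=[-0.5263]
Step 7: x=[4.2489] v=[-0.5920]
Step 8: x=[4.1841] v=[-0.6481]
Step 9: x=[4.1147] v=[-0.6938]
Step 10: x=[4.0419] v=[-0.7283]
Step 11: x=[3.9668] v=[-0.7511]
Step 12: x=[3.8906] v=[-0.7619]
Step 13: x=[3.8146] v=[-0.7604]
Step 14: x=[3.7399] v=[-0.7467]
Step 15: x=[3.6678] v=[-0.7209]
Step 16: x=[3.5994] v=[-0.6836]
Step 17: x=[3.5359] v=[-0.6352]
Step 18: x=[3.4782] v=[-0.5766]
Step 19: x=[3.4273] v=[-0.5088]
Step 20: x=[3.3840] v=[-0.4328]
Step 21: x=[3.3490] v=[-0.3498]
Step 22: x=[3.3229] v=[-0.2612]
Step 23: x=[3.3061] v=[-0.1684]
Step 24: x=[3.2988] v=[-0.0729]
Step 25: x=[3.3012] v=[0.0238]
First v>=0 after going negative at step 25, time=2.5000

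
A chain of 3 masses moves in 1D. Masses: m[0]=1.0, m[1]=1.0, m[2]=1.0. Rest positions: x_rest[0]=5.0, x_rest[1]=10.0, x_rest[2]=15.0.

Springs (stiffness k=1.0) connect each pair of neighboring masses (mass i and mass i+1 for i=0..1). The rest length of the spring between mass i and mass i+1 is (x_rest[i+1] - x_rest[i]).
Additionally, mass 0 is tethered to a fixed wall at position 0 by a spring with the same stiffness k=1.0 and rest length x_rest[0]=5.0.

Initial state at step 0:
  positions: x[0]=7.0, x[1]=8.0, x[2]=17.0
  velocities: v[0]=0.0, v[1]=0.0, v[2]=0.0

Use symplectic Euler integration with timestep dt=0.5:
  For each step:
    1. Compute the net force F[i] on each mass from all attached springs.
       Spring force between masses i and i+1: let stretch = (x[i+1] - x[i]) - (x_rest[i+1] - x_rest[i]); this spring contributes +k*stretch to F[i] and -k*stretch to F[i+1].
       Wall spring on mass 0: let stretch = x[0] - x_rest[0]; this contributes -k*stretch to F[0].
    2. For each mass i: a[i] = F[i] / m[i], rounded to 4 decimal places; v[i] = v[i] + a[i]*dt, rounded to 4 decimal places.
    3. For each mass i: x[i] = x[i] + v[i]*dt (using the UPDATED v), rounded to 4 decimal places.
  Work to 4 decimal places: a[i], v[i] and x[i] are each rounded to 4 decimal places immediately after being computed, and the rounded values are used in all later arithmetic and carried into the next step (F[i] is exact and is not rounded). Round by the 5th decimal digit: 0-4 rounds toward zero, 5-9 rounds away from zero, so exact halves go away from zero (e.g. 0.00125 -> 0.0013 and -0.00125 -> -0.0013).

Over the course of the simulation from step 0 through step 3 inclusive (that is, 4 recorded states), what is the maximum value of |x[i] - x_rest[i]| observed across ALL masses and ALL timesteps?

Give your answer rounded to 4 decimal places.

Answer: 3.1875

Derivation:
Step 0: x=[7.0000 8.0000 17.0000] v=[0.0000 0.0000 0.0000]
Step 1: x=[5.5000 10.0000 16.0000] v=[-3.0000 4.0000 -2.0000]
Step 2: x=[3.7500 12.3750 14.7500] v=[-3.5000 4.7500 -2.5000]
Step 3: x=[3.2188 13.1875 14.1563] v=[-1.0625 1.6250 -1.1875]
Max displacement = 3.1875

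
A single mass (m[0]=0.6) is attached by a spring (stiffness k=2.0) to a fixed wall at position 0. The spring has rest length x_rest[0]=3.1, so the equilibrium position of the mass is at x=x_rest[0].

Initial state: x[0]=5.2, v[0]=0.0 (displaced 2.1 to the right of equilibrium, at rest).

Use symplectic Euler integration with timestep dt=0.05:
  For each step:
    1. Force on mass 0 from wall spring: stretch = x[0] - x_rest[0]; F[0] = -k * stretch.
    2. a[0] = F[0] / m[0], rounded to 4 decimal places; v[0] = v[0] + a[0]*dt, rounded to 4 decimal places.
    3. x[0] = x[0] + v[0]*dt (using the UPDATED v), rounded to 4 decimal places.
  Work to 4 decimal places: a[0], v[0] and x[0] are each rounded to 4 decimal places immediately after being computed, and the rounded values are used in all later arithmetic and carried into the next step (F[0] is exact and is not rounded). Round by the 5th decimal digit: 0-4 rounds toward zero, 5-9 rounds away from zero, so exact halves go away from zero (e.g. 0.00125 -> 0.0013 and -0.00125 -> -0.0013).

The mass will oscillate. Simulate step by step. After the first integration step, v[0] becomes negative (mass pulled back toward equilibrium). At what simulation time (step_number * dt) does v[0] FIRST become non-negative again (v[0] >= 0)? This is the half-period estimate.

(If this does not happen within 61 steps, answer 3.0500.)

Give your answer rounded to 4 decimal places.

Step 0: x=[5.2000] v=[0.0000]
Step 1: x=[5.1825] v=[-0.3500]
Step 2: x=[5.1476] v=[-0.6971]
Step 3: x=[5.0957] v=[-1.0384]
Step 4: x=[5.0272] v=[-1.3710]
Step 5: x=[4.9426] v=[-1.6922]
Step 6: x=[4.8426] v=[-1.9993]
Step 7: x=[4.7281] v=[-2.2897]
Step 8: x=[4.6000] v=[-2.5611]
Step 9: x=[4.4594] v=[-2.8111]
Step 10: x=[4.3075] v=[-3.0377]
Step 11: x=[4.1456] v=[-3.2390]
Step 12: x=[3.9749] v=[-3.4133]
Step 13: x=[3.7969] v=[-3.5591]
Step 14: x=[3.6131] v=[-3.6753]
Step 15: x=[3.4251] v=[-3.7608]
Step 16: x=[3.2344] v=[-3.8150]
Step 17: x=[3.0425] v=[-3.8374]
Step 18: x=[2.8511] v=[-3.8278]
Step 19: x=[2.6618] v=[-3.7863]
Step 20: x=[2.4761] v=[-3.7133]
Step 21: x=[2.2956] v=[-3.6093]
Step 22: x=[2.1218] v=[-3.4752]
Step 23: x=[1.9562] v=[-3.3122]
Step 24: x=[1.8001] v=[-3.1216]
Step 25: x=[1.6549] v=[-2.9050]
Step 26: x=[1.5217] v=[-2.6642]
Step 27: x=[1.4016] v=[-2.4012]
Step 28: x=[1.2957] v=[-2.1181]
Step 29: x=[1.2048] v=[-1.8174]
Step 30: x=[1.1297] v=[-1.5015]
Step 31: x=[1.0710] v=[-1.1731]
Step 32: x=[1.0293] v=[-0.8349]
Step 33: x=[1.0048] v=[-0.4898]
Step 34: x=[0.9978] v=[-0.1406]
Step 35: x=[1.0083] v=[0.2098]
First v>=0 after going negative at step 35, time=1.7500

Answer: 1.7500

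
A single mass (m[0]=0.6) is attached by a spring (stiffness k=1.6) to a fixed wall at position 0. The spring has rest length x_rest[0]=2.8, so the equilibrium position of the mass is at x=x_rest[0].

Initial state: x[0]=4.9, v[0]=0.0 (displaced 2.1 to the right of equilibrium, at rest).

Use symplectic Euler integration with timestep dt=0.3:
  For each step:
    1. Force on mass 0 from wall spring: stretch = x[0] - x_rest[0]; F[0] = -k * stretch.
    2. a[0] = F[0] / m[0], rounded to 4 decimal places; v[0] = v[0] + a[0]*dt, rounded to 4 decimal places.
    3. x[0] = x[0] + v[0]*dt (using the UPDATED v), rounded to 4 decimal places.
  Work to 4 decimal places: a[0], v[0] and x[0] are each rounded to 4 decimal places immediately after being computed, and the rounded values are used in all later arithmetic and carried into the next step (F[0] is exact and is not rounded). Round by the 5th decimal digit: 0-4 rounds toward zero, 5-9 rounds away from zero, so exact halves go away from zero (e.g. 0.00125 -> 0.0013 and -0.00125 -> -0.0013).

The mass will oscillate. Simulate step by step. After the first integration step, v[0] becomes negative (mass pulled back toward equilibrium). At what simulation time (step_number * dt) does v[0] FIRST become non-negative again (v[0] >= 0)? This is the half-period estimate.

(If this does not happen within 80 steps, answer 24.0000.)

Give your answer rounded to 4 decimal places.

Answer: 2.1000

Derivation:
Step 0: x=[4.9000] v=[0.0000]
Step 1: x=[4.3960] v=[-1.6800]
Step 2: x=[3.5090] v=[-2.9568]
Step 3: x=[2.4518] v=[-3.5240]
Step 4: x=[1.4782] v=[-3.2455]
Step 5: x=[0.8218] v=[-2.1881]
Step 6: x=[0.6402] v=[-0.6055]
Step 7: x=[0.9769] v=[1.1224]
First v>=0 after going negative at step 7, time=2.1000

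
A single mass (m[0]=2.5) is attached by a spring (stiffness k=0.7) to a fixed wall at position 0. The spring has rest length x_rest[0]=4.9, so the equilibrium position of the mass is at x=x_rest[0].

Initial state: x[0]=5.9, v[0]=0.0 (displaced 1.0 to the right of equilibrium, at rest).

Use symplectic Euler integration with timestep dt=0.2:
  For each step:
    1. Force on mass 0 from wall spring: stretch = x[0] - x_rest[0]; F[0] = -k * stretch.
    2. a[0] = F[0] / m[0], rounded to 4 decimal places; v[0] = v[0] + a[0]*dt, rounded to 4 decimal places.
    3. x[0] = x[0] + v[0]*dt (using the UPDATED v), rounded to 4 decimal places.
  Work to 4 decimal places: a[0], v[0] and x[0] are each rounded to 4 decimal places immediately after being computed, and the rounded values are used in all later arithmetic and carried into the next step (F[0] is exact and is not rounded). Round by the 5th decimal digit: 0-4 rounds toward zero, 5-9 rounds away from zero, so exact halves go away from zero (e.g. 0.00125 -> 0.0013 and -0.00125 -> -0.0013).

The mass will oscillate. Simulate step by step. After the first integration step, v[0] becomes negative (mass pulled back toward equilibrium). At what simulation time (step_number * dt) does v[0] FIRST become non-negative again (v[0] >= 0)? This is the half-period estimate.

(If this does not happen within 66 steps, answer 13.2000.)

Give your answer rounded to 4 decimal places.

Answer: 6.0000

Derivation:
Step 0: x=[5.9000] v=[0.0000]
Step 1: x=[5.8888] v=[-0.0560]
Step 2: x=[5.8665] v=[-0.1114]
Step 3: x=[5.8334] v=[-0.1655]
Step 4: x=[5.7898] v=[-0.2178]
Step 5: x=[5.7363] v=[-0.2676]
Step 6: x=[5.6734] v=[-0.3144]
Step 7: x=[5.6019] v=[-0.3577]
Step 8: x=[5.5225] v=[-0.3970]
Step 9: x=[5.4361] v=[-0.4319]
Step 10: x=[5.3437] v=[-0.4619]
Step 11: x=[5.2464] v=[-0.4867]
Step 12: x=[5.1452] v=[-0.5061]
Step 13: x=[5.0412] v=[-0.5198]
Step 14: x=[4.9357] v=[-0.5277]
Step 15: x=[4.8298] v=[-0.5297]
Step 16: x=[4.7246] v=[-0.5258]
Step 17: x=[4.6214] v=[-0.5160]
Step 18: x=[4.5213] v=[-0.5004]
Step 19: x=[4.4255] v=[-0.4792]
Step 20: x=[4.3350] v=[-0.4526]
Step 21: x=[4.2508] v=[-0.4210]
Step 22: x=[4.1739] v=[-0.3846]
Step 23: x=[4.1051] v=[-0.3439]
Step 24: x=[4.0452] v=[-0.2994]
Step 25: x=[3.9949] v=[-0.2515]
Step 26: x=[3.9547] v=[-0.2008]
Step 27: x=[3.9251] v=[-0.1479]
Step 28: x=[3.9064] v=[-0.0933]
Step 29: x=[3.8989] v=[-0.0377]
Step 30: x=[3.9026] v=[0.0184]
First v>=0 after going negative at step 30, time=6.0000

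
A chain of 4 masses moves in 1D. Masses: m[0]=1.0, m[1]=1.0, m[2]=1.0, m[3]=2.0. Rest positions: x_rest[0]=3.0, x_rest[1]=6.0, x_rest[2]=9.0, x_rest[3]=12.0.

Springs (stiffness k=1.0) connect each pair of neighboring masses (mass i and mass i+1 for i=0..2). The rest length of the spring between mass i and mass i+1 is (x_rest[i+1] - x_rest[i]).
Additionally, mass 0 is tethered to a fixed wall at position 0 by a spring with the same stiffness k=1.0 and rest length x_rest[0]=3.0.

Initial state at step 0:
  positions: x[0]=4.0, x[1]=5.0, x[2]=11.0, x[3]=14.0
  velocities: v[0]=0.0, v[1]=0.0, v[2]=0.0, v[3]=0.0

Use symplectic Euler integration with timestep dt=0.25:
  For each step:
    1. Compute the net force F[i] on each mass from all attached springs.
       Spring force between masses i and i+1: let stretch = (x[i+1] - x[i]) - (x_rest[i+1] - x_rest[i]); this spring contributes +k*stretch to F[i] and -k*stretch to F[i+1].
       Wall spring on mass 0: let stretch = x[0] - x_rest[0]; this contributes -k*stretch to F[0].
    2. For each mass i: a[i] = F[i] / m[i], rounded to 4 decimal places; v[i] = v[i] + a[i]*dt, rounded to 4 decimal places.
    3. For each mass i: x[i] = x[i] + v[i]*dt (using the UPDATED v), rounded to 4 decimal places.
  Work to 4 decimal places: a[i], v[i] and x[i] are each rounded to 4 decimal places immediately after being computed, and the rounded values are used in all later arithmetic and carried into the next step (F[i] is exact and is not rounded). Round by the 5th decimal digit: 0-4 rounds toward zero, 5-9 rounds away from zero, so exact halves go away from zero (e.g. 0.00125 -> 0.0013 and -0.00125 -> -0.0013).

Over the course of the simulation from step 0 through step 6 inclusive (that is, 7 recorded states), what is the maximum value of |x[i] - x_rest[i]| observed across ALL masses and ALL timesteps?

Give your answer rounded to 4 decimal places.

Step 0: x=[4.0000 5.0000 11.0000 14.0000] v=[0.0000 0.0000 0.0000 0.0000]
Step 1: x=[3.8125 5.3125 10.8125 14.0000] v=[-0.7500 1.2500 -0.7500 0.0000]
Step 2: x=[3.4805 5.8750 10.4805 13.9941] v=[-1.3281 2.2500 -1.3281 -0.0235]
Step 3: x=[3.0806 6.5757 10.0802 13.9722] v=[-1.5996 2.8028 -1.6011 -0.0877]
Step 4: x=[2.7066 7.2770 9.7042 13.9224] v=[-1.4960 2.8052 -1.5042 -0.1992]
Step 5: x=[2.4491 7.8444 9.4401 13.8345] v=[-1.0301 2.2694 -1.0565 -0.3515]
Step 6: x=[2.3757 8.1743 9.3509 13.7031] v=[-0.2936 1.3195 -0.3568 -0.5258]
Max displacement = 2.1743

Answer: 2.1743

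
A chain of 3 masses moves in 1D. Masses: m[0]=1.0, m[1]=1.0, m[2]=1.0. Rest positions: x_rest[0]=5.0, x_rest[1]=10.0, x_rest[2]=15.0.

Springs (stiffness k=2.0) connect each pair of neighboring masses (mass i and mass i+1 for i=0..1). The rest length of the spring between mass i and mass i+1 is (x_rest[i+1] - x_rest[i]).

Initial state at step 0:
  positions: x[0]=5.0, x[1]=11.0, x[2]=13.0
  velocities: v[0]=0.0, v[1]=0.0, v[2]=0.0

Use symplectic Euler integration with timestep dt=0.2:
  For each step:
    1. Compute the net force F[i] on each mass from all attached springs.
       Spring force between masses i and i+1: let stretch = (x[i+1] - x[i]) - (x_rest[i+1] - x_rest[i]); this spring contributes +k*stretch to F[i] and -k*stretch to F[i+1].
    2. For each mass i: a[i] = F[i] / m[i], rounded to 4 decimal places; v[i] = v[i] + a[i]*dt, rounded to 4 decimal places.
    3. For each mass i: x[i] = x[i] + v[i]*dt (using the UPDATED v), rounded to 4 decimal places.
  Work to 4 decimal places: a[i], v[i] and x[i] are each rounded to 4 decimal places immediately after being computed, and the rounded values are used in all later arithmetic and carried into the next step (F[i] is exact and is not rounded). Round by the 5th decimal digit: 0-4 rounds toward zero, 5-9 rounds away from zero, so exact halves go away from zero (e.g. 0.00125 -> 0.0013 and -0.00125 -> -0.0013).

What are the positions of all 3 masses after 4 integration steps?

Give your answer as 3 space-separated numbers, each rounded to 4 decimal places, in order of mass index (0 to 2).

Step 0: x=[5.0000 11.0000 13.0000] v=[0.0000 0.0000 0.0000]
Step 1: x=[5.0800 10.6800 13.2400] v=[0.4000 -1.6000 1.2000]
Step 2: x=[5.2080 10.1168 13.6752] v=[0.6400 -2.8160 2.1760]
Step 3: x=[5.3287 9.4456 14.2257] v=[0.6035 -3.3562 2.7526]
Step 4: x=[5.3788 8.8274 14.7938] v=[0.2503 -3.0909 2.8406]

Answer: 5.3788 8.8274 14.7938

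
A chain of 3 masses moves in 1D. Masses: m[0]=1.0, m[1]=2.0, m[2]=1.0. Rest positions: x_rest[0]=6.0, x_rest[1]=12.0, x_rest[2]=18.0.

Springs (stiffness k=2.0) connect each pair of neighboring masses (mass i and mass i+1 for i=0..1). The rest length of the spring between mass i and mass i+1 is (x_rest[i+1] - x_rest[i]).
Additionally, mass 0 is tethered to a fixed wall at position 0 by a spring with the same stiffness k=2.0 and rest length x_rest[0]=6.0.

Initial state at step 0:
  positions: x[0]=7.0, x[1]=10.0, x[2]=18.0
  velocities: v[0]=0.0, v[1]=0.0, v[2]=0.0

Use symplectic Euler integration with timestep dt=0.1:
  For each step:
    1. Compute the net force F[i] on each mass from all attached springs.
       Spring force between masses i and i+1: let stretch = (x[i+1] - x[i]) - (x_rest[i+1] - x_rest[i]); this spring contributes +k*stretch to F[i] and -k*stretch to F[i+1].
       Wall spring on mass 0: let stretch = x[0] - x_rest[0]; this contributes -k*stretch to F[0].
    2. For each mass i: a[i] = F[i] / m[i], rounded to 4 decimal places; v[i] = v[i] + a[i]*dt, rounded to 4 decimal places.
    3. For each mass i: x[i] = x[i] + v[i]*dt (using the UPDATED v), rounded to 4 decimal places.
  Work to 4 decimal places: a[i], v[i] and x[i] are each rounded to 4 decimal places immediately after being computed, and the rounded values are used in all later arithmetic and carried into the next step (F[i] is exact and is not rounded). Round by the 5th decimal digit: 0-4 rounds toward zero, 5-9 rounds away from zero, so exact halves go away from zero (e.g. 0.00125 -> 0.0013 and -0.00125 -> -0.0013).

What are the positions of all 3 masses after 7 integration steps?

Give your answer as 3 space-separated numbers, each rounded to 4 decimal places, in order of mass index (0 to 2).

Step 0: x=[7.0000 10.0000 18.0000] v=[0.0000 0.0000 0.0000]
Step 1: x=[6.9200 10.0500 17.9600] v=[-0.8000 0.5000 -0.4000]
Step 2: x=[6.7642 10.1478 17.8818] v=[-1.5580 0.9780 -0.7820]
Step 3: x=[6.5408 10.2891 17.7689] v=[-2.2341 1.4130 -1.1288]
Step 4: x=[6.2615 10.4677 17.6264] v=[-2.7926 1.7862 -1.4248]
Step 5: x=[5.9411 10.6759 17.4608] v=[-3.2037 2.0815 -1.6565]
Step 6: x=[5.5966 10.9046 17.2795] v=[-3.4450 2.2865 -1.8135]
Step 7: x=[5.2463 11.1439 17.0907] v=[-3.5027 2.3932 -1.8885]

Answer: 5.2463 11.1439 17.0907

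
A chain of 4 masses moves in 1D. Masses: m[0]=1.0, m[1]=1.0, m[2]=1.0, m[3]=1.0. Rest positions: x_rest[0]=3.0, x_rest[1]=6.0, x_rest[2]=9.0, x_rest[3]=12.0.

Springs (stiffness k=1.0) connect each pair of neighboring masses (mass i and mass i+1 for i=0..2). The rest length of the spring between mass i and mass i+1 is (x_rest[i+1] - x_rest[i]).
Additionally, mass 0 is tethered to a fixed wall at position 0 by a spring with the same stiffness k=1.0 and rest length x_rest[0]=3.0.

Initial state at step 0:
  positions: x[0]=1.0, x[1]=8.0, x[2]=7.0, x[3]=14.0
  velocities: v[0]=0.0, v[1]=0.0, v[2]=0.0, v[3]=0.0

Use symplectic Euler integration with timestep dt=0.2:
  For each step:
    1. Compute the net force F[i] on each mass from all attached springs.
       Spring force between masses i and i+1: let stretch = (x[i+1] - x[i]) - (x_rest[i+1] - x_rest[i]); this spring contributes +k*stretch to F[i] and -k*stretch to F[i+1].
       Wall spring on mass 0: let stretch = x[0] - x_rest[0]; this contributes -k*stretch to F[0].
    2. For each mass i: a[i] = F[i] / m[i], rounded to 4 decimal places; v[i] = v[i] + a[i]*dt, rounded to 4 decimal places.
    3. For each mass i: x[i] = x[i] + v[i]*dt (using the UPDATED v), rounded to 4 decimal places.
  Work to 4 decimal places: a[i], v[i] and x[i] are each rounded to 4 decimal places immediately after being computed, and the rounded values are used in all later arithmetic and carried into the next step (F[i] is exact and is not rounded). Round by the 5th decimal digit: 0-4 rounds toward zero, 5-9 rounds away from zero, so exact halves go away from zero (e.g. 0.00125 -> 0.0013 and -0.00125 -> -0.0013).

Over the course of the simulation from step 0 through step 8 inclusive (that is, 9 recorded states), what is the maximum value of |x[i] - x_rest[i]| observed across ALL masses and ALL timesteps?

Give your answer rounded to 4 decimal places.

Answer: 2.6077

Derivation:
Step 0: x=[1.0000 8.0000 7.0000 14.0000] v=[0.0000 0.0000 0.0000 0.0000]
Step 1: x=[1.2400 7.6800 7.3200 13.8400] v=[1.2000 -1.6000 1.6000 -0.8000]
Step 2: x=[1.6880 7.0880 7.9152 13.5392] v=[2.2400 -2.9600 2.9760 -1.5040]
Step 3: x=[2.2845 6.3131 8.7023 13.1334] v=[2.9824 -3.8746 3.9354 -2.0288]
Step 4: x=[2.9507 5.4726 9.5711 12.6704] v=[3.3312 -4.2025 4.3438 -2.3150]
Step 5: x=[3.5998 4.6952 10.3999 12.2034] v=[3.2454 -3.8872 4.1440 -2.3349]
Step 6: x=[4.1487 4.1021 11.0727 11.7843] v=[2.7445 -2.9653 3.3638 -2.0956]
Step 7: x=[4.5298 3.7897 11.4951 11.4567] v=[1.9054 -1.5619 2.1120 -1.6379]
Step 8: x=[4.7001 3.8151 11.6077 11.2507] v=[0.8514 0.1272 0.5632 -1.0302]
Max displacement = 2.6077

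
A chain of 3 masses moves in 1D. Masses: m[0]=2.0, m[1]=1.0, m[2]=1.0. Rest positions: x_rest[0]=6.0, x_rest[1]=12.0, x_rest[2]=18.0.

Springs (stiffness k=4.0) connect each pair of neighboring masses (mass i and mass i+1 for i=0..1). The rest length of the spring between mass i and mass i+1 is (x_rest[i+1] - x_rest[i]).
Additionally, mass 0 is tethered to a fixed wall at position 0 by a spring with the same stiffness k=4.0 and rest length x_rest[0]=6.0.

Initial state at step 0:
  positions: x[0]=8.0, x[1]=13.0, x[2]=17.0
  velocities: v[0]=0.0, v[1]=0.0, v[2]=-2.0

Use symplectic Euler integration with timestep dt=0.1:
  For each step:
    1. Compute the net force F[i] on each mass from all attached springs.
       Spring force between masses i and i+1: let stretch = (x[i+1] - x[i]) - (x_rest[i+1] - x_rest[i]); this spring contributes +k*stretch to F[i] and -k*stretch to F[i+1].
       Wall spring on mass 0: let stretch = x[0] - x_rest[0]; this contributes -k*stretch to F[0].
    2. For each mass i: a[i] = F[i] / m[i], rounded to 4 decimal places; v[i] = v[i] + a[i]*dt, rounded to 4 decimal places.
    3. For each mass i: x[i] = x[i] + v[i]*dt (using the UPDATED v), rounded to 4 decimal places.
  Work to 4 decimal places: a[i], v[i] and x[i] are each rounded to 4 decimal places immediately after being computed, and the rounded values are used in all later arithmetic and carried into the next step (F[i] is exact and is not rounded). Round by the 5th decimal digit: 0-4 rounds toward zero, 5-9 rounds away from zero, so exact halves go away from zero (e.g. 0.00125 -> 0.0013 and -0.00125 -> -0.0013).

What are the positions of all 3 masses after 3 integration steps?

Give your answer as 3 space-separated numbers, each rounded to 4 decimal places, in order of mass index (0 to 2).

Step 0: x=[8.0000 13.0000 17.0000] v=[0.0000 0.0000 -2.0000]
Step 1: x=[7.9400 12.9600 16.8800] v=[-0.6000 -0.4000 -1.2000]
Step 2: x=[7.8216 12.8760 16.8432] v=[-1.1840 -0.8400 -0.3680]
Step 3: x=[7.6479 12.7485 16.8877] v=[-1.7374 -1.2749 0.4451]

Answer: 7.6479 12.7485 16.8877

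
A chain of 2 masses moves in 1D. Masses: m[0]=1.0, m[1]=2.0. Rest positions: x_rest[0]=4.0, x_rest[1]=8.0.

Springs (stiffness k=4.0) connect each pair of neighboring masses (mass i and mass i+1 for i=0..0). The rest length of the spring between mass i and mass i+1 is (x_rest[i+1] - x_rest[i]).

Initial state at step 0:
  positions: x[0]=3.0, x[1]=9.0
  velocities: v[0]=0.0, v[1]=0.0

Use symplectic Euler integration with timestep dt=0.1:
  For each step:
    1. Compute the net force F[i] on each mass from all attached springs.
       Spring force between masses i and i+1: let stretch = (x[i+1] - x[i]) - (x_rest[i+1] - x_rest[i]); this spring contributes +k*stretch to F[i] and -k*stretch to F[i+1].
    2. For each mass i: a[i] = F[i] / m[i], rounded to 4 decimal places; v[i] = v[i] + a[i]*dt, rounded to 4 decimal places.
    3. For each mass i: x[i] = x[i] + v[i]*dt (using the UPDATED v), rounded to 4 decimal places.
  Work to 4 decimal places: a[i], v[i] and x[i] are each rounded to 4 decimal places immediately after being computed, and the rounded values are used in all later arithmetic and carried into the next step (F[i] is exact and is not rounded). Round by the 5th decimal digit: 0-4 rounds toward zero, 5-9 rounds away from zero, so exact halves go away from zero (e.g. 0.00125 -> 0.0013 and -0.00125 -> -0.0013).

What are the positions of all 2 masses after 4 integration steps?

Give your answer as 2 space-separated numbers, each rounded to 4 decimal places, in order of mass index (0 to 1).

Answer: 3.7300 8.6351

Derivation:
Step 0: x=[3.0000 9.0000] v=[0.0000 0.0000]
Step 1: x=[3.0800 8.9600] v=[0.8000 -0.4000]
Step 2: x=[3.2352 8.8824] v=[1.5520 -0.7760]
Step 3: x=[3.4563 8.7719] v=[2.2109 -1.1054]
Step 4: x=[3.7300 8.6351] v=[2.7371 -1.3685]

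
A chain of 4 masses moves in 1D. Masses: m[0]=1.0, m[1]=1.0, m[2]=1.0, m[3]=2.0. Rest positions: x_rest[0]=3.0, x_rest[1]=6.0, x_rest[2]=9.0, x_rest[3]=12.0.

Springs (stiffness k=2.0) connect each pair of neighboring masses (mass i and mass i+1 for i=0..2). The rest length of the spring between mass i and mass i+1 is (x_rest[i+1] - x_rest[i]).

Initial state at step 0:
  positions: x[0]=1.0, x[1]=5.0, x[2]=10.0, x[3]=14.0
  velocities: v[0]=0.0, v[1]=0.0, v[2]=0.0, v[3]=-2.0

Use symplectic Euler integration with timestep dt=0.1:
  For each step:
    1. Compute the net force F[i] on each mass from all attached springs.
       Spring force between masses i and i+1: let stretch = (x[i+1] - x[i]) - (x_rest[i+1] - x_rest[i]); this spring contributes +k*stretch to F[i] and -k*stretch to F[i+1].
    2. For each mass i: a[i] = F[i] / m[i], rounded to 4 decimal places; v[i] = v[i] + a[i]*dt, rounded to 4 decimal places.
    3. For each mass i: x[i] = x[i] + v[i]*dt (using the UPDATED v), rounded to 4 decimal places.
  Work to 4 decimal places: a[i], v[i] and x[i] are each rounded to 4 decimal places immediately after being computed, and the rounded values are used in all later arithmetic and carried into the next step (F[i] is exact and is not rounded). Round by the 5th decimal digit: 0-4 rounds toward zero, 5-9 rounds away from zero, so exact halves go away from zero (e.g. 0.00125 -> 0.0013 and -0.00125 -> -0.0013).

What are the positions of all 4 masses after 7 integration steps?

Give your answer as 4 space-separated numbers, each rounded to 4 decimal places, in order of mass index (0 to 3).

Answer: 1.5567 5.4603 9.3543 12.4144

Derivation:
Step 0: x=[1.0000 5.0000 10.0000 14.0000] v=[0.0000 0.0000 0.0000 -2.0000]
Step 1: x=[1.0200 5.0200 9.9800 13.7900] v=[0.2000 0.2000 -0.2000 -2.1000]
Step 2: x=[1.0600 5.0592 9.9370 13.5719] v=[0.4000 0.3920 -0.4300 -2.1810]
Step 3: x=[1.1200 5.1160 9.8691 13.3475] v=[0.5998 0.5677 -0.6786 -2.2445]
Step 4: x=[1.1999 5.1879 9.7758 13.1183] v=[0.7990 0.7191 -0.9335 -2.2923]
Step 5: x=[1.2996 5.2718 9.6575 12.8856] v=[0.9966 0.8391 -1.1826 -2.3266]
Step 6: x=[1.4187 5.3640 9.5161 12.6507] v=[1.1910 0.9218 -1.4141 -2.3494]
Step 7: x=[1.5567 5.4603 9.3543 12.4144] v=[1.3801 0.9632 -1.6176 -2.3629]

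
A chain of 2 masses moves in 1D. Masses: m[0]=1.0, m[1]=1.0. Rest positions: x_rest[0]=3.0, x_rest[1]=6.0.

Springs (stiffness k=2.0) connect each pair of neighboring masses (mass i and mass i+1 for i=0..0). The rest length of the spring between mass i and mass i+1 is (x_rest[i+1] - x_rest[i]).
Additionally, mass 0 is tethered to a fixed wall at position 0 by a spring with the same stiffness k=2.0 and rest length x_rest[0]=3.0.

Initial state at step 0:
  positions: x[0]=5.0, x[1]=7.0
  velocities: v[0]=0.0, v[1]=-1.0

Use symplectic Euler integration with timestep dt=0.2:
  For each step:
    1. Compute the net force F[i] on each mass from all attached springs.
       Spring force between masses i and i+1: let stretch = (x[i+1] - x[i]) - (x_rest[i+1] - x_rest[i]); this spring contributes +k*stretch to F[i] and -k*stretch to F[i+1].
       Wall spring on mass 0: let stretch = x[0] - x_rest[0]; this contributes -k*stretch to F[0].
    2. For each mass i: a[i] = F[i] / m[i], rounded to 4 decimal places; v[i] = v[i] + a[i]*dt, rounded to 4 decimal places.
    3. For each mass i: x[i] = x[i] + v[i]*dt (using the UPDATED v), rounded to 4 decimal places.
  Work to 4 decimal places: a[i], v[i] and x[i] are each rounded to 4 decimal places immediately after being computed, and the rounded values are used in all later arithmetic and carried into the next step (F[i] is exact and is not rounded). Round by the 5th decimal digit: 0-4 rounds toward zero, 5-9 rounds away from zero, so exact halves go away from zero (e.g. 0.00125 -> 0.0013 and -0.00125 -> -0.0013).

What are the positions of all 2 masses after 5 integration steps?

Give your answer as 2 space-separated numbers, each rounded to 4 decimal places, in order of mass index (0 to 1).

Step 0: x=[5.0000 7.0000] v=[0.0000 -1.0000]
Step 1: x=[4.7600 6.8800] v=[-1.2000 -0.6000]
Step 2: x=[4.3088 6.8304] v=[-2.2560 -0.2480]
Step 3: x=[3.7146 6.8191] v=[-2.9709 -0.0566]
Step 4: x=[3.0716 6.7994] v=[-3.2149 -0.0984]
Step 5: x=[2.4811 6.7215] v=[-2.9524 -0.3895]

Answer: 2.4811 6.7215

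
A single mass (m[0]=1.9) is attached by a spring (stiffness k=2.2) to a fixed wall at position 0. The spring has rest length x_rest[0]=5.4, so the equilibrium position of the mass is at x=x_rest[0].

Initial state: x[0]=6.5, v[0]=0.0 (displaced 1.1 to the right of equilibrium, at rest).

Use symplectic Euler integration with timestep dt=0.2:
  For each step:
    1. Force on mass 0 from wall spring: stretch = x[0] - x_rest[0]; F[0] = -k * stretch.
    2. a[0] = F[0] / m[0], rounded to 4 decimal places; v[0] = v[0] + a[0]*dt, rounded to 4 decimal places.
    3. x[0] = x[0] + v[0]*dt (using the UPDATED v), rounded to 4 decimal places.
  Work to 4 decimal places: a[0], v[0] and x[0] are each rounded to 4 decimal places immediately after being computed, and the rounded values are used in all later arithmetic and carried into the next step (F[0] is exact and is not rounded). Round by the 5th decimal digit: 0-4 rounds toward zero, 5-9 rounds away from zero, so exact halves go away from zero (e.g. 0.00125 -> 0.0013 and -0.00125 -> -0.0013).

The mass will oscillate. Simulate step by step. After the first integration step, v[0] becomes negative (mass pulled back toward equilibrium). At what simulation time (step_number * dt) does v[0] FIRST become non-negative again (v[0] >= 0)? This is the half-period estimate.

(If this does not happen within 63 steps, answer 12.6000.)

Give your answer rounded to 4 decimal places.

Step 0: x=[6.5000] v=[0.0000]
Step 1: x=[6.4491] v=[-0.2547]
Step 2: x=[6.3496] v=[-0.4976]
Step 3: x=[6.2061] v=[-0.7175]
Step 4: x=[6.0253] v=[-0.9042]
Step 5: x=[5.8155] v=[-1.0490]
Step 6: x=[5.5865] v=[-1.1452]
Step 7: x=[5.3488] v=[-1.1884]
Step 8: x=[5.1135] v=[-1.1765]
Step 9: x=[4.8915] v=[-1.1102]
Step 10: x=[4.6930] v=[-0.9924]
Step 11: x=[4.5273] v=[-0.8287]
Step 12: x=[4.4020] v=[-0.6266]
Step 13: x=[4.3229] v=[-0.3955]
Step 14: x=[4.2937] v=[-0.1461]
Step 15: x=[4.3157] v=[0.1101]
First v>=0 after going negative at step 15, time=3.0000

Answer: 3.0000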